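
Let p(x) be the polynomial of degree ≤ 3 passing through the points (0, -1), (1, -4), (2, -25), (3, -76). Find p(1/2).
-1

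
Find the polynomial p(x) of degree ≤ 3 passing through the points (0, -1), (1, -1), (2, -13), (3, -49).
-2*x**3 + 2*x - 1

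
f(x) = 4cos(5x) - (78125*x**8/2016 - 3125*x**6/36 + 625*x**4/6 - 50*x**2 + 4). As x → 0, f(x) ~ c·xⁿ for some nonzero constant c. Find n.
10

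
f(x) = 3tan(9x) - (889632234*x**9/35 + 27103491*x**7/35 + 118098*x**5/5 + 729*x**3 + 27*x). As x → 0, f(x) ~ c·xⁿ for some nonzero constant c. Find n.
11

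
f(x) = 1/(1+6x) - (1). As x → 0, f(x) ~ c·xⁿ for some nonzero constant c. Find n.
1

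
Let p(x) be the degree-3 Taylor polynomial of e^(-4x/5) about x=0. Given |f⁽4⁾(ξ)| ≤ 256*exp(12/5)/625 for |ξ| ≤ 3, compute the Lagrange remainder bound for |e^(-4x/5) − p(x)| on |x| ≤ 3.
864*exp(12/5)/625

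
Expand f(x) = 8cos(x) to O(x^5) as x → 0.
8 - 4*x**2 + x**4/3 + O(x**5)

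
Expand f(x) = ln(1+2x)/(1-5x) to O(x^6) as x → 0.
2*x + 8*x**2 + 128*x**3/3 + 628*x**4/3 + 15796*x**5/15 + O(x**6)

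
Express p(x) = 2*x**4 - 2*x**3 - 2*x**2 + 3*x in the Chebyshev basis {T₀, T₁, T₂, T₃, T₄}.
(-1/4)T₀ + (3/2)T₁ + (-1/2)T₃ + (1/4)T₄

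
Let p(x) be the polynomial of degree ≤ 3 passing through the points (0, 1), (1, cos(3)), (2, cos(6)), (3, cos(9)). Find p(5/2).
5*cos(9)/16 + 1/16 - 5*cos(3)/16 + 15*cos(6)/16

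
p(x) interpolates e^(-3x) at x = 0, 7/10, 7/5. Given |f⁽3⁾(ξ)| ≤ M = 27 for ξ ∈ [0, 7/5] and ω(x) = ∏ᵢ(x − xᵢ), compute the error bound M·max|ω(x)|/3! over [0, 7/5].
343*sqrt(3)/1000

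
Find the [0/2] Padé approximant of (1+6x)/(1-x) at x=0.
1/(42*x**2 - 7*x + 1)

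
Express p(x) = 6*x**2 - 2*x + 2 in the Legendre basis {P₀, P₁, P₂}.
(4)P₀ + (-2)P₁ + (4)P₂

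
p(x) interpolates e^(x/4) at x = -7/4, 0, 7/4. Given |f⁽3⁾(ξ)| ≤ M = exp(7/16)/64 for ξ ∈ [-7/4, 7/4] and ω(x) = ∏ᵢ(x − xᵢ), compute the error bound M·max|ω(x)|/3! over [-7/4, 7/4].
343*sqrt(3)*exp(7/16)/110592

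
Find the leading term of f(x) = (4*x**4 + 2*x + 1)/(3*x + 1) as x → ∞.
4*x**3/3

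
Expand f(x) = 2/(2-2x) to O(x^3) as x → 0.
1 + x + x**2 + O(x**3)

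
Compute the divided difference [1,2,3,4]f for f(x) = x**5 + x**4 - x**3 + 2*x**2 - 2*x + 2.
74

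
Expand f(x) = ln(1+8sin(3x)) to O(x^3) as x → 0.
24*x - 288*x**2 + O(x**3)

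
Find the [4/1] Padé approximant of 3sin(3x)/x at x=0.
243*x**4/40 - 27*x**2/2 + 9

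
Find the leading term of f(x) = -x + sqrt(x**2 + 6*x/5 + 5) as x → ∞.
3/5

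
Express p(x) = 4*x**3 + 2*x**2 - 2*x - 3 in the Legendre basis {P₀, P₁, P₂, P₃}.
(-7/3)P₀ + (2/5)P₁ + (4/3)P₂ + (8/5)P₃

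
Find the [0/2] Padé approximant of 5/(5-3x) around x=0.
1/(1 - 3*x/5)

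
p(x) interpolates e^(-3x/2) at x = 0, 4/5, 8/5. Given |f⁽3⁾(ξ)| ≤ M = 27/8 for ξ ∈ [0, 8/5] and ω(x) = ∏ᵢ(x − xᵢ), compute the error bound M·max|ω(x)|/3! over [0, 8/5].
8*sqrt(3)/125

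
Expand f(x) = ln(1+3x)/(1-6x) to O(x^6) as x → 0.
3*x + 27*x**2/2 + 90*x**3 + 2079*x**4/4 + 31671*x**5/10 + O(x**6)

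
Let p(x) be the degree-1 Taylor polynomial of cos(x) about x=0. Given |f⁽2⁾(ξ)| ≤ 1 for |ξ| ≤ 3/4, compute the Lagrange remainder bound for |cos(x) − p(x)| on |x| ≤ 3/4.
9/32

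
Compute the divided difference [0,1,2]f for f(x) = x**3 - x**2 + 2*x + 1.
2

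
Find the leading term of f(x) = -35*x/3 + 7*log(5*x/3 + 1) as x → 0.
-175*x**2/18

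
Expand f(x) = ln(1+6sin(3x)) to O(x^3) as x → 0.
18*x - 162*x**2 + O(x**3)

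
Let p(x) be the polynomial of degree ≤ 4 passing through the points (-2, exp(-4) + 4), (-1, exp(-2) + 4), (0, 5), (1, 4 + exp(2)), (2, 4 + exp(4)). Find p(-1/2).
(-5 + 60*exp(2) + (-20*exp(2) + 3*exp(4) + 602)*exp(4))*exp(-4)/128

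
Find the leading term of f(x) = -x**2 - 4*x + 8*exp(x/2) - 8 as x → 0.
x**3/6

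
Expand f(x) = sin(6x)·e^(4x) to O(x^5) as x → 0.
6*x + 24*x**2 + 12*x**3 - 80*x**4 + O(x**5)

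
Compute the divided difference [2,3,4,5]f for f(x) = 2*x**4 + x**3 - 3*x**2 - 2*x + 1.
29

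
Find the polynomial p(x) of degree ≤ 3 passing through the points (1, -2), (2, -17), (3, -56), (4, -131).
-2*x**3 - x + 1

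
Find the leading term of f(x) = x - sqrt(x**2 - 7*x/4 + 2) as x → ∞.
7/8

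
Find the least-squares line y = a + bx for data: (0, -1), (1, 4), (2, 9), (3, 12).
a = -3/5, b = 22/5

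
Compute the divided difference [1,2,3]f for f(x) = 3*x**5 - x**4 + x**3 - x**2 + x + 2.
250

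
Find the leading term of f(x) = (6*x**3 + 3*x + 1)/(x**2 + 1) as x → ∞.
6*x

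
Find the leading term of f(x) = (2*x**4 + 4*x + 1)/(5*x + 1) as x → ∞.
2*x**3/5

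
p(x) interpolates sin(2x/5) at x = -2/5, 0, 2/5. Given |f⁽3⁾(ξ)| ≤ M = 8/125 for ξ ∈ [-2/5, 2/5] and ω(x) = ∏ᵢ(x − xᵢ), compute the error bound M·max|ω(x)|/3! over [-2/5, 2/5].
64*sqrt(3)/421875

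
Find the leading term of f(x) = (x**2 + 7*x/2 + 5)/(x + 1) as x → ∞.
x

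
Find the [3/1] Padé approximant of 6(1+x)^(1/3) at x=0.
(-2*x**3/27 + 2*x**2/3 + 6*x + 6)/(2*x/3 + 1)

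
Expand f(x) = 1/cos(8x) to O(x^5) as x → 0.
1 + 32*x**2 + 2560*x**4/3 + O(x**5)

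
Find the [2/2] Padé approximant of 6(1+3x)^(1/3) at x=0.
(14*x**2 + 21*x + 6)/(5*x**2/6 + 5*x/2 + 1)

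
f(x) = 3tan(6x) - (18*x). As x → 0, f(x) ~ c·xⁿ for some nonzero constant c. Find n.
3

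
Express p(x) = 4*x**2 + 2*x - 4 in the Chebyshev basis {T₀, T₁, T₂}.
(-2)T₀ + (2)T₁ + (2)T₂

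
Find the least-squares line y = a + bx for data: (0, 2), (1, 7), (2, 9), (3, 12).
a = 27/10, b = 16/5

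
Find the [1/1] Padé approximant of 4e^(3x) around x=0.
(6*x + 4)/(1 - 3*x/2)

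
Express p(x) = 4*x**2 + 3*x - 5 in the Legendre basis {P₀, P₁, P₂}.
(-11/3)P₀ + (3)P₁ + (8/3)P₂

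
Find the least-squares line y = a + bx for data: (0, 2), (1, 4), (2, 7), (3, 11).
a = 3/2, b = 3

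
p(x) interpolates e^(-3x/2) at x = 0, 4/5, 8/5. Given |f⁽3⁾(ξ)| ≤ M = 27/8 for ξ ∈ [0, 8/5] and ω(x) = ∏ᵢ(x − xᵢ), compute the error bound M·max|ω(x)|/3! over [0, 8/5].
8*sqrt(3)/125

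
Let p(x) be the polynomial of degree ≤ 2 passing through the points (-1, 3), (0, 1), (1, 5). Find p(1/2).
9/4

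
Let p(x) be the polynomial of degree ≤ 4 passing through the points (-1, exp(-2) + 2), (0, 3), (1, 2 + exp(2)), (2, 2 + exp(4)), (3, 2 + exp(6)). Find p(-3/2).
(315 + (-180*exp(4) - 164 + 378*exp(2) + 35*exp(6))*exp(2))*exp(-2)/128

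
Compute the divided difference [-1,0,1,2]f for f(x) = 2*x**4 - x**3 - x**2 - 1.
3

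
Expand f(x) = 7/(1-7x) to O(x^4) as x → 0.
7 + 49*x + 343*x**2 + 2401*x**3 + O(x**4)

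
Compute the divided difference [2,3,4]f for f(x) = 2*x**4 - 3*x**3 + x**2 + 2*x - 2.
84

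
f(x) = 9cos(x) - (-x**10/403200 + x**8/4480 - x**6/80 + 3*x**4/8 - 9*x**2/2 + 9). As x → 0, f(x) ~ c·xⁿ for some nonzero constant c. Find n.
12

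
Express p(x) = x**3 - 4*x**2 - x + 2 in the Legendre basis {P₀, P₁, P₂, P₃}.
(2/3)P₀ + (-2/5)P₁ + (-8/3)P₂ + (2/5)P₃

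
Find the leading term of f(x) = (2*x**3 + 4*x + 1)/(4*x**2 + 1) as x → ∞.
x/2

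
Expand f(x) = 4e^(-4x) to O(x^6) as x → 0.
4 - 16*x + 32*x**2 - 128*x**3/3 + 128*x**4/3 - 512*x**5/15 + O(x**6)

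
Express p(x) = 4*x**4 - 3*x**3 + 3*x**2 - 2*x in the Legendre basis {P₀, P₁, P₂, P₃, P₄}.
(9/5)P₀ + (-19/5)P₁ + (30/7)P₂ + (-6/5)P₃ + (32/35)P₄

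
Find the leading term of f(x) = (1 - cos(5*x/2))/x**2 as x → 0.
25/8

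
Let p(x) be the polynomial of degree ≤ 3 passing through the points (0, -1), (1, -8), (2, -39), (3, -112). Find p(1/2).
-21/8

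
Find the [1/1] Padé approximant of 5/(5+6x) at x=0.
1/(6*x/5 + 1)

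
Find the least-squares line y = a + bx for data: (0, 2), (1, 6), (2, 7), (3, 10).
a = 5/2, b = 5/2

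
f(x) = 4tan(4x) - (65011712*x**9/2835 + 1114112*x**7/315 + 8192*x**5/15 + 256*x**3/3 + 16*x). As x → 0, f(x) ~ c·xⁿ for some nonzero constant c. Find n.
11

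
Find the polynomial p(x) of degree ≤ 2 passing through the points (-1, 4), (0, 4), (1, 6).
x**2 + x + 4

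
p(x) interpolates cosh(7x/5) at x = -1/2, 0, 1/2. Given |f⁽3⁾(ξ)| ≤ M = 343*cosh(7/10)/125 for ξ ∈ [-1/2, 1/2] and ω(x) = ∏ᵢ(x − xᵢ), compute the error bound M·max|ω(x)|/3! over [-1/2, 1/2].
343*sqrt(3)*cosh(7/10)/27000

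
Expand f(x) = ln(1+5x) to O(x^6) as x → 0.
5*x - 25*x**2/2 + 125*x**3/3 - 625*x**4/4 + 625*x**5 + O(x**6)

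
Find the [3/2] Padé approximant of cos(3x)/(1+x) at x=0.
(99*x**3/28 - 99*x**2/28 - x + 1)/(1 - x**2/28)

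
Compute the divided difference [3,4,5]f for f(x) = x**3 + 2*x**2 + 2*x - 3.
14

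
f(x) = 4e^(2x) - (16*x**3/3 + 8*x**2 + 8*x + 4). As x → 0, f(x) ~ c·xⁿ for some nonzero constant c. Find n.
4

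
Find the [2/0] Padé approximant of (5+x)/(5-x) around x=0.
2*x**2/25 + 2*x/5 + 1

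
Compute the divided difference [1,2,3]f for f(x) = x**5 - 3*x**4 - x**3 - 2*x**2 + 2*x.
7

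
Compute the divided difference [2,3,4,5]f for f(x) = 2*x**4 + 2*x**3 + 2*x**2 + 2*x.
30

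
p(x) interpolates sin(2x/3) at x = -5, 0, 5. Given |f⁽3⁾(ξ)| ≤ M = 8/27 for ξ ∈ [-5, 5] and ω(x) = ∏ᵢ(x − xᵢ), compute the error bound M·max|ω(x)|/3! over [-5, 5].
1000*sqrt(3)/729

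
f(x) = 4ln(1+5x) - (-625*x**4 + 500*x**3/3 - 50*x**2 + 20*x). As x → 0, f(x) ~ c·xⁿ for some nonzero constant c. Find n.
5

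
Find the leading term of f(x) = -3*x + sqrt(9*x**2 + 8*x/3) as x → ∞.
4/9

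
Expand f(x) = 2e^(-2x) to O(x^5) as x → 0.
2 - 4*x + 4*x**2 - 8*x**3/3 + 4*x**4/3 + O(x**5)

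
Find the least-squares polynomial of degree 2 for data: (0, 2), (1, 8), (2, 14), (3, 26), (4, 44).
94/35 + (57/35)x + (15/7)x²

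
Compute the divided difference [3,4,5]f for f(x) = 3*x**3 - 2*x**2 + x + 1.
34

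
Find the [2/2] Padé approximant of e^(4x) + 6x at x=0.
(7*x**2/3 + 19*x/2 + 1)/(-2*x**2/3 - x/2 + 1)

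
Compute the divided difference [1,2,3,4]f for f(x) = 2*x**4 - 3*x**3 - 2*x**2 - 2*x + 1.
17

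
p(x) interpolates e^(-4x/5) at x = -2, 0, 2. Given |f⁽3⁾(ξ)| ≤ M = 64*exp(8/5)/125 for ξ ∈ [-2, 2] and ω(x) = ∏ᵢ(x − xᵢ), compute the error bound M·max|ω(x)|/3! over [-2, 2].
512*sqrt(3)*exp(8/5)/3375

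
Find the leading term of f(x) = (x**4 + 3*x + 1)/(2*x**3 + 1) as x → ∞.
x/2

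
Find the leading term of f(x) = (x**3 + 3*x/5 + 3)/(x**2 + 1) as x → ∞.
x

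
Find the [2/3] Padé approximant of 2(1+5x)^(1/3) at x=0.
(175*x**2/9 + 40*x/3 + 2)/(-125*x**3/162 + 25*x**2/6 + 5*x + 1)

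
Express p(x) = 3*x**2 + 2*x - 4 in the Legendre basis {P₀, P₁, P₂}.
(-3)P₀ + (2)P₁ + (2)P₂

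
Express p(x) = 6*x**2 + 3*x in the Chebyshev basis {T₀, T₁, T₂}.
(3)T₀ + (3)T₁ + (3)T₂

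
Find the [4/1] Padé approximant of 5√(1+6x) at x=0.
(243*x**4/8 - 27*x**3 + 81*x**2/2 + 36*x + 5)/(21*x/5 + 1)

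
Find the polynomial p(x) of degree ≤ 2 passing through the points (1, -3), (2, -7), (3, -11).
1 - 4*x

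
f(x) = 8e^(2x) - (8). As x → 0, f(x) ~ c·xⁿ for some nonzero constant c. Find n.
1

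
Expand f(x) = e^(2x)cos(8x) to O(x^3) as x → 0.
1 + 2*x - 30*x**2 + O(x**3)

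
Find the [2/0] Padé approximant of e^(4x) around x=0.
8*x**2 + 4*x + 1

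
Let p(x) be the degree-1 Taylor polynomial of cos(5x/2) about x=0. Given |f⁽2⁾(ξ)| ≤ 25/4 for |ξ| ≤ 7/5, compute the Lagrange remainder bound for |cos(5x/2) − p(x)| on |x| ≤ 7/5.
49/8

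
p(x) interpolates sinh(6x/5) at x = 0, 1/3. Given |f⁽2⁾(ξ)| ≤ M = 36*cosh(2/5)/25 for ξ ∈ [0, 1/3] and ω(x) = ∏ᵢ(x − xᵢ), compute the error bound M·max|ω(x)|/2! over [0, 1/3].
cosh(2/5)/50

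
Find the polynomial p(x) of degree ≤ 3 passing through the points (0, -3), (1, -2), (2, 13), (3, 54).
2*x**3 + x**2 - 2*x - 3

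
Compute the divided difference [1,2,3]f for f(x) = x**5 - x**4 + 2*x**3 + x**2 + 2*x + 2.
78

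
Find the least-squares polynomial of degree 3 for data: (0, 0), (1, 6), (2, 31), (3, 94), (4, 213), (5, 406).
5/126 + (1681/756)x + (71/126)x² + (329/108)x³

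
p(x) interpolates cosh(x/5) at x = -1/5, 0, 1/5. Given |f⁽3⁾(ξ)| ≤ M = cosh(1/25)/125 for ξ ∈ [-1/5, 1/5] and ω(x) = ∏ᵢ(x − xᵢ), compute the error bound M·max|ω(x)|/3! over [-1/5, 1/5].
sqrt(3)*cosh(1/25)/421875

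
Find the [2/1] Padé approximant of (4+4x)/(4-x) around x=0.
(x + 1)/(1 - x/4)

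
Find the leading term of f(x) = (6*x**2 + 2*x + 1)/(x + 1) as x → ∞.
6*x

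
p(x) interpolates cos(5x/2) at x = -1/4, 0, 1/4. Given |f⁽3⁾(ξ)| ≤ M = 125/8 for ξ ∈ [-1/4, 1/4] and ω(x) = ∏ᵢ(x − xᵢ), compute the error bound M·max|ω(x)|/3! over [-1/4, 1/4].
125*sqrt(3)/13824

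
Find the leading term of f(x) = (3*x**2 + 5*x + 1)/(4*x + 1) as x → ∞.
3*x/4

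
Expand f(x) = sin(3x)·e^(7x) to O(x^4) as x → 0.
3*x + 21*x**2 + 69*x**3 + O(x**4)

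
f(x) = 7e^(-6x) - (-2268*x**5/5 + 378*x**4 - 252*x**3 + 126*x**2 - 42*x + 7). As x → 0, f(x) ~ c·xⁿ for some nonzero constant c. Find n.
6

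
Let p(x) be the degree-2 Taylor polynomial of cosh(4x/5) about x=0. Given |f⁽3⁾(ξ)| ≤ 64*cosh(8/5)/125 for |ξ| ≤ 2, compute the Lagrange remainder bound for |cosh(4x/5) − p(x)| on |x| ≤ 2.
256*cosh(8/5)/375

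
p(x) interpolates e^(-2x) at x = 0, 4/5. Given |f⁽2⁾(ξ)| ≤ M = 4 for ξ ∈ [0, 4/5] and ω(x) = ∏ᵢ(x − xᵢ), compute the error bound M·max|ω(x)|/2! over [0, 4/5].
8/25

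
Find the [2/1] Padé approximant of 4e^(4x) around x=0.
(32*x**2/3 + 32*x/3 + 4)/(1 - 4*x/3)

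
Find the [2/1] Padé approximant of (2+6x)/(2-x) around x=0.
(3*x + 1)/(1 - x/2)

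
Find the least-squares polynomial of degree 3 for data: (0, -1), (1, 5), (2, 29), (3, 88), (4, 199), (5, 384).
-73/63 + (1633/378)x + (-199/252)x² + (331/108)x³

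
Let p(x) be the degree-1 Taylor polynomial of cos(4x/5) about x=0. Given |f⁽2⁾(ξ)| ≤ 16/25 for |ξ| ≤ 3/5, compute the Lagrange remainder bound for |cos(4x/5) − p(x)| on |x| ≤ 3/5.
72/625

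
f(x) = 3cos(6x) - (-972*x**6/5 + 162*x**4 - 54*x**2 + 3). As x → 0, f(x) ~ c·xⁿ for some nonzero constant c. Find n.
8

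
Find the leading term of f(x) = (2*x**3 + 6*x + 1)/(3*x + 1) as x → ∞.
2*x**2/3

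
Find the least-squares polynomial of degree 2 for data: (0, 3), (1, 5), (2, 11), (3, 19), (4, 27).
13/5 + (11/5)x + x²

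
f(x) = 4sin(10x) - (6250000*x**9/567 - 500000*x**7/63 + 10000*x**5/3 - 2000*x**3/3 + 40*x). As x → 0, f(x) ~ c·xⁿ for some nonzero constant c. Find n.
11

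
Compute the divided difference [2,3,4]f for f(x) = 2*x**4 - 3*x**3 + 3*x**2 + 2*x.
86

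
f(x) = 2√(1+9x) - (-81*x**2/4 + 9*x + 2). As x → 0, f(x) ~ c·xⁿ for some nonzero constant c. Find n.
3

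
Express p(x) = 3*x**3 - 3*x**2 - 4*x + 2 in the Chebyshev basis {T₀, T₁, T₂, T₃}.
(1/2)T₀ + (-7/4)T₁ + (-3/2)T₂ + (3/4)T₃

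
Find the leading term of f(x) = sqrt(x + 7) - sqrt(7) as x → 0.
sqrt(7)*x/14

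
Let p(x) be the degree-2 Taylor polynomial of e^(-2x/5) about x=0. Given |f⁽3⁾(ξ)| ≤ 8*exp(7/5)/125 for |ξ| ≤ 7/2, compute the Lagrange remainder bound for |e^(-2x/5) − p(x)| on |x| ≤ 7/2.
343*exp(7/5)/750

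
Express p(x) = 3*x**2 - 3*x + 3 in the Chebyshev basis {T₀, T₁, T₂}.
(9/2)T₀ + (-3)T₁ + (3/2)T₂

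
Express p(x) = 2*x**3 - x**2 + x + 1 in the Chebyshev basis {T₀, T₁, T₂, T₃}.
(1/2)T₀ + (5/2)T₁ + (-1/2)T₂ + (1/2)T₃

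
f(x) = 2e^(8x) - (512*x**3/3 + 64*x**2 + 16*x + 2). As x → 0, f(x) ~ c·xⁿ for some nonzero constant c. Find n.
4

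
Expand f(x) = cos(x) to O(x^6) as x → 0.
1 - x**2/2 + x**4/24 + O(x**6)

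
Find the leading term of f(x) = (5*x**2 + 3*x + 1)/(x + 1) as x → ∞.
5*x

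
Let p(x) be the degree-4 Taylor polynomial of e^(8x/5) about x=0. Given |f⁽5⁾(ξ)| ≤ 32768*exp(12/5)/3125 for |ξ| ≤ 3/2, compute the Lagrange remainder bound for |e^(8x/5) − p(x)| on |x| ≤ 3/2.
10368*exp(12/5)/15625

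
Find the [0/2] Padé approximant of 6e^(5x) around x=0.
6/(25*x**2/2 - 5*x + 1)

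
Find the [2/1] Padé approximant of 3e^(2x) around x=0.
(2*x**2 + 4*x + 3)/(1 - 2*x/3)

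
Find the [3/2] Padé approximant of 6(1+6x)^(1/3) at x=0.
(112*x**3/5 + 504*x**2/5 + 252*x/5 + 6)/(8*x**2 + 32*x/5 + 1)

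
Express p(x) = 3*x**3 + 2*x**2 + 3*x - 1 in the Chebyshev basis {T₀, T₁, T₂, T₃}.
(21/4)T₁ + T₂ + (3/4)T₃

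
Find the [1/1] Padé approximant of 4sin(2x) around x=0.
8*x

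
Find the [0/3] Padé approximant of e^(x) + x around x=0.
1/(-37*x**3/6 + 7*x**2/2 - 2*x + 1)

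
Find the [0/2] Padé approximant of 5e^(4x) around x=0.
5/(8*x**2 - 4*x + 1)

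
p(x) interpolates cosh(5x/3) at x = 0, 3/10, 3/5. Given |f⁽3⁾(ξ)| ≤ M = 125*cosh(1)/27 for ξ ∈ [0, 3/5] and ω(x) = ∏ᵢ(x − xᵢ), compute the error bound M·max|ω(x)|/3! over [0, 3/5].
sqrt(3)*cosh(1)/216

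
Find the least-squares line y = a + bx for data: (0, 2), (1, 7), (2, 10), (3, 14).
a = 12/5, b = 39/10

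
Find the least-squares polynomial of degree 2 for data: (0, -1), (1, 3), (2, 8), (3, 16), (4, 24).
-36/35 + (221/70)x + (11/14)x²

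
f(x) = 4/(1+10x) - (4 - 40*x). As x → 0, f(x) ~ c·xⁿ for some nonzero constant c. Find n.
2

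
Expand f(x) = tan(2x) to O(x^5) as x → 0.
2*x + 8*x**3/3 + O(x**5)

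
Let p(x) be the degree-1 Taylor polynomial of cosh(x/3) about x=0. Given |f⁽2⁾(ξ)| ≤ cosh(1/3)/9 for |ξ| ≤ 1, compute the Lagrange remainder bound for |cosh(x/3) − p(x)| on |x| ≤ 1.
cosh(1/3)/18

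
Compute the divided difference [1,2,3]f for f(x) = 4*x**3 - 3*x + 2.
24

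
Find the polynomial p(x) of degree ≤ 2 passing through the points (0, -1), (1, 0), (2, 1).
x - 1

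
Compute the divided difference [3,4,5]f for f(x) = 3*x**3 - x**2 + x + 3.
35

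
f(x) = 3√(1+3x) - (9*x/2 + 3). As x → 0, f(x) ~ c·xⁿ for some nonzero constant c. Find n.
2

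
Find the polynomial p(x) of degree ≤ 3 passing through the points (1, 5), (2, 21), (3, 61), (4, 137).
2*x**3 + 2*x + 1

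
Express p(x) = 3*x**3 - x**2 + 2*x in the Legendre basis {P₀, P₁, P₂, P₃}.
(-1/3)P₀ + (19/5)P₁ + (-2/3)P₂ + (6/5)P₃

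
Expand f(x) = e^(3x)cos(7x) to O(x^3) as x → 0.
1 + 3*x - 20*x**2 + O(x**3)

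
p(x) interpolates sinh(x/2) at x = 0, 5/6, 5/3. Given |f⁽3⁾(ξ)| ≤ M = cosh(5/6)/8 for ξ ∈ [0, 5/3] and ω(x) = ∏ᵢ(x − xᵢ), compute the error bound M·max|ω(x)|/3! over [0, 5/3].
125*sqrt(3)*cosh(5/6)/46656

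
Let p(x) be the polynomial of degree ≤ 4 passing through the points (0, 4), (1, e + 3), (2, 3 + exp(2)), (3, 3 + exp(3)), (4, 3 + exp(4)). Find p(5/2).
-5*exp(4)/128 - 5*e/32 + 387/128 + 45*exp(2)/64 + 15*exp(3)/32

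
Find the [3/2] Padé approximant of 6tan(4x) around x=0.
(-128*x**3/5 + 24*x)/(1 - 32*x**2/5)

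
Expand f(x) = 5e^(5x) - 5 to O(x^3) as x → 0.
25*x + 125*x**2/2 + O(x**3)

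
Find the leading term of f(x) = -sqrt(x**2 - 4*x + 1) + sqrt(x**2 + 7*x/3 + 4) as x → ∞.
19/6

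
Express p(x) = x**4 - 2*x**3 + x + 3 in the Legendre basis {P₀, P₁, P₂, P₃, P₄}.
(16/5)P₀ + (-1/5)P₁ + (4/7)P₂ + (-4/5)P₃ + (8/35)P₄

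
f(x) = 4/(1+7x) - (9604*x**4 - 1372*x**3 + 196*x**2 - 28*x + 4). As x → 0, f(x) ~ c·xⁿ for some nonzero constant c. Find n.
5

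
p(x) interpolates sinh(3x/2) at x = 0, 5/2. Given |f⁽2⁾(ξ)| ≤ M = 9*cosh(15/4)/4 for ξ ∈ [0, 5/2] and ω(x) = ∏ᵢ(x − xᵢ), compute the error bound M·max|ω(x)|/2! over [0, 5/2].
225*cosh(15/4)/128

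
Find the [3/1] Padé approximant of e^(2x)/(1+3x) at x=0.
(194*x**3/123 + 80*x**2/41 + 84*x/41 + 1)/(125*x/41 + 1)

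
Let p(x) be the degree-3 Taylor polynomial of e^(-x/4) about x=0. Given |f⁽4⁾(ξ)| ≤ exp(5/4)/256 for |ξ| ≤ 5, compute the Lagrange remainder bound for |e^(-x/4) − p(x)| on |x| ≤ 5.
625*exp(5/4)/6144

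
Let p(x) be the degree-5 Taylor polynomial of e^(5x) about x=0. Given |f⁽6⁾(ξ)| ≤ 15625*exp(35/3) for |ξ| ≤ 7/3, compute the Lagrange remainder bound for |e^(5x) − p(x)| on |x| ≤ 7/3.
367653125*exp(35/3)/104976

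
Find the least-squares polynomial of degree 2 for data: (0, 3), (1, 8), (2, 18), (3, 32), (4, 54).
113/35 + (61/35)x + (19/7)x²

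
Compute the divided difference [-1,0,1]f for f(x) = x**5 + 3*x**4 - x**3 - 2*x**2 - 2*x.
1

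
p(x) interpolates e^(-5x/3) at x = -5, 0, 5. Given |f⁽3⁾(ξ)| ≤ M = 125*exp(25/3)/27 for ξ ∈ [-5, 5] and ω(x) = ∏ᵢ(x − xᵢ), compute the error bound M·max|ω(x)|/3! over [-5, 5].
15625*sqrt(3)*exp(25/3)/729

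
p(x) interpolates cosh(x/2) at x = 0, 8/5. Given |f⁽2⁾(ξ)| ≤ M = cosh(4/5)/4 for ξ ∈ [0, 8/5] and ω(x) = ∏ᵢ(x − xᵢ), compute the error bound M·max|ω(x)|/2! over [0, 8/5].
2*cosh(4/5)/25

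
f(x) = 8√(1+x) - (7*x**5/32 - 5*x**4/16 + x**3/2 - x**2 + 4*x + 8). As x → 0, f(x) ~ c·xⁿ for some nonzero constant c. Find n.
6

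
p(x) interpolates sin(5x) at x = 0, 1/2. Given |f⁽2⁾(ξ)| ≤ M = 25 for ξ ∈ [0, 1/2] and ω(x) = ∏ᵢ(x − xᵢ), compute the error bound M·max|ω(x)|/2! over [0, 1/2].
25/32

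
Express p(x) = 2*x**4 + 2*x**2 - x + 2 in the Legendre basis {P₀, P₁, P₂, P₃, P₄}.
(46/15)P₀ - P₁ + (52/21)P₂ + (16/35)P₄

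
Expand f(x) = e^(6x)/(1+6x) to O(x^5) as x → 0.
1 + 18*x**2 - 72*x**3 + 486*x**4 + O(x**5)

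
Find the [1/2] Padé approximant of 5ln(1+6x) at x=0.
30*x/(-3*x**2 + 3*x + 1)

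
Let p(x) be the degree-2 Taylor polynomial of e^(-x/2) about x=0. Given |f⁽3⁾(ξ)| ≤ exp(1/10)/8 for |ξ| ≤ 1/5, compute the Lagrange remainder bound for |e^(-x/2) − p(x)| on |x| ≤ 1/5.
exp(1/10)/6000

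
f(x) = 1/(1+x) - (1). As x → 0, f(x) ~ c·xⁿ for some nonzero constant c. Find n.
1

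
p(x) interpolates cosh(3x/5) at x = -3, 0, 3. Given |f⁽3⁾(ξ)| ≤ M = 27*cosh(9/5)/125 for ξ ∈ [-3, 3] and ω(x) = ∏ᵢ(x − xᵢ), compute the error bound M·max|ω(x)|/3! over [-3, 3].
27*sqrt(3)*cosh(9/5)/125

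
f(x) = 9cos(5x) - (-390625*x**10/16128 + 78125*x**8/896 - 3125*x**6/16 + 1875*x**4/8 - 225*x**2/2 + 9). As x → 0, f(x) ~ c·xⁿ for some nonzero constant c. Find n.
12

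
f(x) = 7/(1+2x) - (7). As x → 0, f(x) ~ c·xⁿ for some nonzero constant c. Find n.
1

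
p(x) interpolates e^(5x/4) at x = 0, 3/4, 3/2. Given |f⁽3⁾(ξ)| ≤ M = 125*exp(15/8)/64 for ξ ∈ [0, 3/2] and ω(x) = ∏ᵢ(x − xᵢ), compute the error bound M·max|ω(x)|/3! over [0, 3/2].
125*sqrt(3)*exp(15/8)/4096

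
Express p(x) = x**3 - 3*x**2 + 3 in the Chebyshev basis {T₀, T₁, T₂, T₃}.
(3/2)T₀ + (3/4)T₁ + (-3/2)T₂ + (1/4)T₃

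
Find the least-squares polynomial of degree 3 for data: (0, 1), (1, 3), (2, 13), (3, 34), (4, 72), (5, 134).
107/126 + (877/756)x + (139/252)x² + (49/54)x³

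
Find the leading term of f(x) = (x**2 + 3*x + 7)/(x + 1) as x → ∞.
x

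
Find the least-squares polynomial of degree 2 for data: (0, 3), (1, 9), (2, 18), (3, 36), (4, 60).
24/7 + (87/70)x + (45/14)x²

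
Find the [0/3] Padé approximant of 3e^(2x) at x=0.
3/(-4*x**3/3 + 2*x**2 - 2*x + 1)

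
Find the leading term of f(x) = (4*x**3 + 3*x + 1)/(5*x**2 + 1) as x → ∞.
4*x/5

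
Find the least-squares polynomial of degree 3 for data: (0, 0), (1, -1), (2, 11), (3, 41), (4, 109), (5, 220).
-5/42 + (-415/252)x + (-7/12)x² + (35/18)x³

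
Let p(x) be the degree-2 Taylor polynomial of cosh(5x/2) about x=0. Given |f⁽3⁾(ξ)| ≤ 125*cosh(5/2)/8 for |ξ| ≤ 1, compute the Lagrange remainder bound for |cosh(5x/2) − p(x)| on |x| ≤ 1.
125*cosh(5/2)/48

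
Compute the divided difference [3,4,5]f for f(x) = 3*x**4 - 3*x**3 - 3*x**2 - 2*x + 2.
252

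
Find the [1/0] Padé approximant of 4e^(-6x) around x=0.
4 - 24*x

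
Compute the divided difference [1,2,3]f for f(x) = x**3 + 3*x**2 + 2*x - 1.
9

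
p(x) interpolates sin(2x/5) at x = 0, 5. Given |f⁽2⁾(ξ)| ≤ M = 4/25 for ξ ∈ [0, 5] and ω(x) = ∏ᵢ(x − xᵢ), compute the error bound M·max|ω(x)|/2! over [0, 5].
1/2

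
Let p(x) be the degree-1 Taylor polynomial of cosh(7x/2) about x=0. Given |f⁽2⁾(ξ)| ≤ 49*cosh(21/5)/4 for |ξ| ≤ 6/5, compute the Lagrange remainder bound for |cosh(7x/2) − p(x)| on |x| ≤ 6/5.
441*cosh(21/5)/50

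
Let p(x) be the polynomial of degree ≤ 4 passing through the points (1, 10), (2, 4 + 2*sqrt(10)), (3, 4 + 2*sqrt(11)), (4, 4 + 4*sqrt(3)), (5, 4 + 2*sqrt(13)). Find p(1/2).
-105*sqrt(10)/16 - 45*sqrt(3)/8 + 35*sqrt(13)/64 + 1201/64 + 189*sqrt(11)/32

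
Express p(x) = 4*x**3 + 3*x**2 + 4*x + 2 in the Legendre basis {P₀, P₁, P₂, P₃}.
(3)P₀ + (32/5)P₁ + (2)P₂ + (8/5)P₃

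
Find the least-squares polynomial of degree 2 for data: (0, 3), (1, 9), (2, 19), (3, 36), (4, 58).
111/35 + (179/70)x + (39/14)x²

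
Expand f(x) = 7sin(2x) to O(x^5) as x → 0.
14*x - 28*x**3/3 + O(x**5)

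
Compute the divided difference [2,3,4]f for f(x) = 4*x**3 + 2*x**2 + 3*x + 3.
38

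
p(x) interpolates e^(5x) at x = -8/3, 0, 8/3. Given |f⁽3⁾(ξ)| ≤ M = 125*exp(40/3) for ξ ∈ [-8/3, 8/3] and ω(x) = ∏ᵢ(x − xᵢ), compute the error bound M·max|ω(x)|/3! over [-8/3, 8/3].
64000*sqrt(3)*exp(40/3)/729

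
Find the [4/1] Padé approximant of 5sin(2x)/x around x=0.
4*x**4/3 - 20*x**2/3 + 10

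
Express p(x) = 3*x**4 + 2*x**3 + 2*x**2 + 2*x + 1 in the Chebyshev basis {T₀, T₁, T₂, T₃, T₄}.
(25/8)T₀ + (7/2)T₁ + (5/2)T₂ + (1/2)T₃ + (3/8)T₄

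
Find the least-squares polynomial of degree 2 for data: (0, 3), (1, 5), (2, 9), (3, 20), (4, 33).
22/7 + (-11/14)x + (29/14)x²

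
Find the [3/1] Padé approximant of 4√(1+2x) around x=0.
(-x**3/2 + 3*x**2 + 9*x + 4)/(5*x/4 + 1)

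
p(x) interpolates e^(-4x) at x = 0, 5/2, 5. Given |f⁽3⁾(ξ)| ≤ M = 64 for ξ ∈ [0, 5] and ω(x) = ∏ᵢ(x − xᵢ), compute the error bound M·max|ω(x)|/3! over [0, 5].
1000*sqrt(3)/27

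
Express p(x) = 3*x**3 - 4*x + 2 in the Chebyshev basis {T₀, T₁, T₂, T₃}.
(2)T₀ + (-7/4)T₁ + (3/4)T₃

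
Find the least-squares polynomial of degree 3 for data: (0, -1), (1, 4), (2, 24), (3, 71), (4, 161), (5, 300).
-53/63 + (239/378)x + (115/63)x² + (109/54)x³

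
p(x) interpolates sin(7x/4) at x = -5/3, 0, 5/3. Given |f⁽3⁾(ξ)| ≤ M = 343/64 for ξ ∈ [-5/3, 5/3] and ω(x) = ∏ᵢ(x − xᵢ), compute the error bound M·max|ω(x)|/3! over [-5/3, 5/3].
42875*sqrt(3)/46656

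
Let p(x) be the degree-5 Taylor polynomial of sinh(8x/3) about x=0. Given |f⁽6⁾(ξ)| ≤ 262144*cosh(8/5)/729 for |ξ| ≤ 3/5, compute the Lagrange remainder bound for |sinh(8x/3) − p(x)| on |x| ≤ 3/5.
16384*cosh(8/5)/703125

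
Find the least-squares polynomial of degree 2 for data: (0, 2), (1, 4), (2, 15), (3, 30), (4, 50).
53/35 + (27/35)x + (20/7)x²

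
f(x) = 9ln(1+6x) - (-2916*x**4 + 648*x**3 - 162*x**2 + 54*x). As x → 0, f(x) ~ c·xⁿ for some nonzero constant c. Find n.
5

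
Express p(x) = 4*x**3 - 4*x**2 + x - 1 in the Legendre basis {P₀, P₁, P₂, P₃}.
(-7/3)P₀ + (17/5)P₁ + (-8/3)P₂ + (8/5)P₃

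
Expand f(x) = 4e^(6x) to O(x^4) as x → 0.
4 + 24*x + 72*x**2 + 144*x**3 + O(x**4)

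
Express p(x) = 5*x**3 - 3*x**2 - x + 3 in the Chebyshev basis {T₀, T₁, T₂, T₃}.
(3/2)T₀ + (11/4)T₁ + (-3/2)T₂ + (5/4)T₃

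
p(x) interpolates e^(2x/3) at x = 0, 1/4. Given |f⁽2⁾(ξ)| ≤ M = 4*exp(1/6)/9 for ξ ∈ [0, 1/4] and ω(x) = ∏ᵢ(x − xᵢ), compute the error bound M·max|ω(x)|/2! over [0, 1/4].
exp(1/6)/288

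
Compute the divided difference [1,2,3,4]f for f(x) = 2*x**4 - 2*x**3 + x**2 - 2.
18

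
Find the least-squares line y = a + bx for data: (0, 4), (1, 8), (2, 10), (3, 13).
a = 22/5, b = 29/10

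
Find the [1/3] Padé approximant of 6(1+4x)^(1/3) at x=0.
(20*x + 6)/(64*x**3/81 - 8*x**2/9 + 2*x + 1)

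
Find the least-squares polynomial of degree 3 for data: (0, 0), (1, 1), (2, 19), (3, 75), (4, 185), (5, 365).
25/126 + (-2683/756)x + (103/126)x² + (313/108)x³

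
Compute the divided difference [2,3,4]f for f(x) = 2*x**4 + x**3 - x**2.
118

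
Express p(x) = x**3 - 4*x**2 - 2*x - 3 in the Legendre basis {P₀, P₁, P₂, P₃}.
(-13/3)P₀ + (-7/5)P₁ + (-8/3)P₂ + (2/5)P₃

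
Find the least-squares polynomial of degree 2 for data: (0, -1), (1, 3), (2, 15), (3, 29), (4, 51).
-41/35 + (15/7)x + (19/7)x²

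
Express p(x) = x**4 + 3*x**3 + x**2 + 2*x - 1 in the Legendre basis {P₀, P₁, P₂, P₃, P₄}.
(-7/15)P₀ + (19/5)P₁ + (26/21)P₂ + (6/5)P₃ + (8/35)P₄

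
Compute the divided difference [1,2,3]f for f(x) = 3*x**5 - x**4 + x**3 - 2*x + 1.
251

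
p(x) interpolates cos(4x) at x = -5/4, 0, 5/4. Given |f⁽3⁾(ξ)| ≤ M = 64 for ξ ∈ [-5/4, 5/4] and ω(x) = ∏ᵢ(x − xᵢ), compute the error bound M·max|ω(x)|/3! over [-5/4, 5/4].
125*sqrt(3)/27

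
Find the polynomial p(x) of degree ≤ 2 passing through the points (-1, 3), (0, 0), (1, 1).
2*x**2 - x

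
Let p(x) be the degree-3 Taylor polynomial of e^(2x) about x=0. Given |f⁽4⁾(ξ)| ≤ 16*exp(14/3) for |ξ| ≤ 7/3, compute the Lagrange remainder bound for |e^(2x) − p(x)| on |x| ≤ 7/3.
4802*exp(14/3)/243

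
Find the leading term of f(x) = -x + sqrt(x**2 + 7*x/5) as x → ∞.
7/10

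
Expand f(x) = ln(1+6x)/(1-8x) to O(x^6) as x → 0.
6*x + 30*x**2 + 312*x**3 + 2172*x**4 + 94656*x**5/5 + O(x**6)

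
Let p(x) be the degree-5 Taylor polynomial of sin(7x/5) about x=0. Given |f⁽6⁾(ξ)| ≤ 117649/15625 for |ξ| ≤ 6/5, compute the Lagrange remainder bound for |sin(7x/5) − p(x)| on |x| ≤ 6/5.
38118276/1220703125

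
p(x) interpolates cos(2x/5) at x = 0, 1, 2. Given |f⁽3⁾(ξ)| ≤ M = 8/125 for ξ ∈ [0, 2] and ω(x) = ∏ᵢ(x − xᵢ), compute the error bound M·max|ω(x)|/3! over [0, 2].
8*sqrt(3)/3375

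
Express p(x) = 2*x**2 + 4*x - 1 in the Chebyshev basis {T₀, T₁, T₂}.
(4)T₁ + T₂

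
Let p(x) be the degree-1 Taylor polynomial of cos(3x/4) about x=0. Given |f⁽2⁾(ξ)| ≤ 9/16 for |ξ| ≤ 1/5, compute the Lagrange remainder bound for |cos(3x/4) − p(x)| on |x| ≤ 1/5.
9/800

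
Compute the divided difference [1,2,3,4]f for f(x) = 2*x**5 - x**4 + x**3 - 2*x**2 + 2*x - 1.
121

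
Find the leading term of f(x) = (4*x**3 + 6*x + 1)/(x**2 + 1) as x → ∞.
4*x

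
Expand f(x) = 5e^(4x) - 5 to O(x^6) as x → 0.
20*x + 40*x**2 + 160*x**3/3 + 160*x**4/3 + 128*x**5/3 + O(x**6)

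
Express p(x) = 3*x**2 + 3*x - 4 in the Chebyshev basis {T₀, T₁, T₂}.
(-5/2)T₀ + (3)T₁ + (3/2)T₂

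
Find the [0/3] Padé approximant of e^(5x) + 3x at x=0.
1/(-1997*x**3/6 + 103*x**2/2 - 8*x + 1)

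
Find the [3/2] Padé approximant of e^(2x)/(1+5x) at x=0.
(2936*x**3/8295 + 402*x**2/395 + 4173*x/2765 + 1)/(-6787*x**2/2765 + 12468*x/2765 + 1)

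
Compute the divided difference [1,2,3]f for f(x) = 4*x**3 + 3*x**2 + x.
27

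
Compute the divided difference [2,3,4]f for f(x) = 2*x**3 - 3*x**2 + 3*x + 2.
15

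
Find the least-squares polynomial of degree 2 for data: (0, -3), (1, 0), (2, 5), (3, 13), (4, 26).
-19/7 + (37/70)x + (23/14)x²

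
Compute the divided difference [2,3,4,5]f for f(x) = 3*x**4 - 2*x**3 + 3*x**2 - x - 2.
40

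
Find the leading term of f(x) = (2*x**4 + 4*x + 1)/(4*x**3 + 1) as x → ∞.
x/2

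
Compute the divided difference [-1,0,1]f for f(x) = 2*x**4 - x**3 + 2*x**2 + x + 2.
4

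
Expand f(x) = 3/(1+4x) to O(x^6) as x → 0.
3 - 12*x + 48*x**2 - 192*x**3 + 768*x**4 - 3072*x**5 + O(x**6)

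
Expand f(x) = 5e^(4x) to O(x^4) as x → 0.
5 + 20*x + 40*x**2 + 160*x**3/3 + O(x**4)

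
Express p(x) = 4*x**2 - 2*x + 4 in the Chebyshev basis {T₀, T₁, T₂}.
(6)T₀ + (-2)T₁ + (2)T₂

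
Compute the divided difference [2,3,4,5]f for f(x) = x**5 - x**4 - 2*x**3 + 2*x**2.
109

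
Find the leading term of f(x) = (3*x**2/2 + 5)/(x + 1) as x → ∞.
3*x/2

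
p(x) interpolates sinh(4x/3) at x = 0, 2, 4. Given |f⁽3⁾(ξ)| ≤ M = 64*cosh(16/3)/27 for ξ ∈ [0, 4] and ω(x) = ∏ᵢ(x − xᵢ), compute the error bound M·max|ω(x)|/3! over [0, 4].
512*sqrt(3)*cosh(16/3)/729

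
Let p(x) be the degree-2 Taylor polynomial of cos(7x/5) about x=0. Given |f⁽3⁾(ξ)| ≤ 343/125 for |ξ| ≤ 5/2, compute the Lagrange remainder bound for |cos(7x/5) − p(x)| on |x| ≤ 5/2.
343/48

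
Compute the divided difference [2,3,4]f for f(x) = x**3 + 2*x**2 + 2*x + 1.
11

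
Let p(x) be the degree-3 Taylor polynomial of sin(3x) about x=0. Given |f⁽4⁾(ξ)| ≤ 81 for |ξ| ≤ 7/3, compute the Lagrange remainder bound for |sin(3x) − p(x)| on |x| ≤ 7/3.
2401/24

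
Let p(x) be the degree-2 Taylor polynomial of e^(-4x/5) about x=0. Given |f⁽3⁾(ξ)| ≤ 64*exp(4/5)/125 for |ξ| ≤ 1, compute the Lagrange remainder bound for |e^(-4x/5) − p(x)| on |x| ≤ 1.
32*exp(4/5)/375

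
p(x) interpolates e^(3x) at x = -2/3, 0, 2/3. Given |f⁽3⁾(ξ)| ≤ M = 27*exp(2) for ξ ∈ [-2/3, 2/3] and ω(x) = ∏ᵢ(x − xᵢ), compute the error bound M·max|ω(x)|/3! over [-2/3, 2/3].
8*sqrt(3)*exp(2)/27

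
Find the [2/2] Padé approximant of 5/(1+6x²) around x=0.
5/(6*x**2 + 1)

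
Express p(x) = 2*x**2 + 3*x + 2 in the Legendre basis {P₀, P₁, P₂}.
(8/3)P₀ + (3)P₁ + (4/3)P₂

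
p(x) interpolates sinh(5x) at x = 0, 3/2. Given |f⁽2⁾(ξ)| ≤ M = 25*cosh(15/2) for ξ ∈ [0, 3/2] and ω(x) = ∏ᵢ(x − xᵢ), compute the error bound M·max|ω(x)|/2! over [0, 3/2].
225*cosh(15/2)/32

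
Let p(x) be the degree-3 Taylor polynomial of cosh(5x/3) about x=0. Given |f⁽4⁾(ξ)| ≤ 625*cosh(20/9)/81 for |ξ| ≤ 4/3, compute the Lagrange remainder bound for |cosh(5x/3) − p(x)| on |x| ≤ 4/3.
20000*cosh(20/9)/19683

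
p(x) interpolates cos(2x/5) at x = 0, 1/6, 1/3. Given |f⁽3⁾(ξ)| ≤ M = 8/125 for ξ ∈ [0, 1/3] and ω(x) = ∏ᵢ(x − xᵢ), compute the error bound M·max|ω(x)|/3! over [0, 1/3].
sqrt(3)/91125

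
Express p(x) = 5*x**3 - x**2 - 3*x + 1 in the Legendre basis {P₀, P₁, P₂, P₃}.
(2/3)P₀ + (-2/3)P₂ + (2)P₃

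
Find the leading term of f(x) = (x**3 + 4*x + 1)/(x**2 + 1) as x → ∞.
x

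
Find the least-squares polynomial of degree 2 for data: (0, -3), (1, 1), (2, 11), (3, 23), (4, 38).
-118/35 + (124/35)x + (12/7)x²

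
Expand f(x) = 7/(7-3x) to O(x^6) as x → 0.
1 + 3*x/7 + 9*x**2/49 + 27*x**3/343 + 81*x**4/2401 + 243*x**5/16807 + O(x**6)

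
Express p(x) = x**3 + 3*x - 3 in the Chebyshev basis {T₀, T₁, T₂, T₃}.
(-3)T₀ + (15/4)T₁ + (1/4)T₃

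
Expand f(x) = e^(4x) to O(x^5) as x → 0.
1 + 4*x + 8*x**2 + 32*x**3/3 + 32*x**4/3 + O(x**5)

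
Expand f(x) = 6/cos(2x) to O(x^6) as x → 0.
6 + 12*x**2 + 20*x**4 + O(x**6)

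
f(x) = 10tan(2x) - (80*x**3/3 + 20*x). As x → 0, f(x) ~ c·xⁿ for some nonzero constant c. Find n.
5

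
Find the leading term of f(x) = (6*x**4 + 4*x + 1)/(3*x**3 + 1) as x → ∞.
2*x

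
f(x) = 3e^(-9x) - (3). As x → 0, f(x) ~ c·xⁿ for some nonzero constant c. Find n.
1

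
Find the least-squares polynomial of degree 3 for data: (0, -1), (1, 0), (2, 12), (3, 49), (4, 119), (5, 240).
-68/63 + (-5/27)x + (-44/63)x² + (56/27)x³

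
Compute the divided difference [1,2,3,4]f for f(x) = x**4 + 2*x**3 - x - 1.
12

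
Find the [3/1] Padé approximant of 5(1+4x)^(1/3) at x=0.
(-320*x**3/81 + 80*x**2/9 + 20*x + 5)/(8*x/3 + 1)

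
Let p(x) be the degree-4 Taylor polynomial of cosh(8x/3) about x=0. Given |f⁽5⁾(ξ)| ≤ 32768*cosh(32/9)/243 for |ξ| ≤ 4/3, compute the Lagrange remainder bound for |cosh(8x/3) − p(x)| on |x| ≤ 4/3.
4194304*cosh(32/9)/885735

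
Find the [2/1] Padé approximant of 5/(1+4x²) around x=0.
5 - 20*x**2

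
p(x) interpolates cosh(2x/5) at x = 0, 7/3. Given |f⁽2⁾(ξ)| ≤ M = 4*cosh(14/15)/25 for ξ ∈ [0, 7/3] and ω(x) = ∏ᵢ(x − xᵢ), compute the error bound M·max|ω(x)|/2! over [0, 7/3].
49*cosh(14/15)/450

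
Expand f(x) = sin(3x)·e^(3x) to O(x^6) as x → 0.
3*x + 9*x**2 + 9*x**3 - 81*x**5/10 + O(x**6)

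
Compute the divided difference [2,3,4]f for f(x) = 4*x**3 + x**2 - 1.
37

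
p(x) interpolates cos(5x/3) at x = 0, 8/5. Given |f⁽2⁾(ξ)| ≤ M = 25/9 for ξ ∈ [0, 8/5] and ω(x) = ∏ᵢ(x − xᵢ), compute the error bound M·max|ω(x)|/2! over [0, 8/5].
8/9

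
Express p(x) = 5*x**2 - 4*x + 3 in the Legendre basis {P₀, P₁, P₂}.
(14/3)P₀ + (-4)P₁ + (10/3)P₂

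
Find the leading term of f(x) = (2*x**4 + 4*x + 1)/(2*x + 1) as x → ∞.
x**3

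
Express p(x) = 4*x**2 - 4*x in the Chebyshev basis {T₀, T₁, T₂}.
(2)T₀ + (-4)T₁ + (2)T₂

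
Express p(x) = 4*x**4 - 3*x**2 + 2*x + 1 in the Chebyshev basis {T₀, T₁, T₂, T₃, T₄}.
T₀ + (2)T₁ + (1/2)T₂ + (1/2)T₄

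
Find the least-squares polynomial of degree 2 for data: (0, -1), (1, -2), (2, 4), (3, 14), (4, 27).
-10/7 + (-68/35)x + (16/7)x²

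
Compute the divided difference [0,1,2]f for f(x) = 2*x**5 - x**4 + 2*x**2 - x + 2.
25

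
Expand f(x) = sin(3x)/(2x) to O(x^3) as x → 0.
3/2 - 9*x**2/4 + O(x**3)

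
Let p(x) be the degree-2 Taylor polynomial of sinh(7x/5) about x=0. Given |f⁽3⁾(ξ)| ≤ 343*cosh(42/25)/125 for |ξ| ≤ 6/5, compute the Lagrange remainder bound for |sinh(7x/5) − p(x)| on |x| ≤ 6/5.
12348*cosh(42/25)/15625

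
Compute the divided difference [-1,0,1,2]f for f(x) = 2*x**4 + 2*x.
4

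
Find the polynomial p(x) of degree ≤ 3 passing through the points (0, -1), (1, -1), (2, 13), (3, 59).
3*x**3 - 2*x**2 - x - 1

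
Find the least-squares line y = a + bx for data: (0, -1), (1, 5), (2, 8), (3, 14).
a = -7/10, b = 24/5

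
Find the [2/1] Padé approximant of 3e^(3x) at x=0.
(9*x**2/2 + 6*x + 3)/(1 - x)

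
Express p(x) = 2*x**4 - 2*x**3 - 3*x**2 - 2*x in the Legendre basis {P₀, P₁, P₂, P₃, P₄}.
(-3/5)P₀ + (-16/5)P₁ + (-6/7)P₂ + (-4/5)P₃ + (16/35)P₄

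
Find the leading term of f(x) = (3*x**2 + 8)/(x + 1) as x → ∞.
3*x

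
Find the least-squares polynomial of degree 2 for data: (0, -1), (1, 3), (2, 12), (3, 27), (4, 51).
-22/35 + (-12/35)x + (23/7)x²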